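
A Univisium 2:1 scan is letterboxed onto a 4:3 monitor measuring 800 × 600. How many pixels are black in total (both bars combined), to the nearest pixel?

Univisium 2:1 (2.000) > 4:3 (1.333), so the scan fills the width.
That makes the image 400.0000 px tall (800 × 1/2).
Leftover height: 600 − 400.0000 = 200.0000 px.
That's 200.0000 × 800 ≈ 160000 black pixels.

160000 pixels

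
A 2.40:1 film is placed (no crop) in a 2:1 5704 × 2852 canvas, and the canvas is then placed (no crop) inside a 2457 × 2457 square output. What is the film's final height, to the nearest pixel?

2.40:1 in 5704×2852: fills the width, so the film is 5704.00 × 2376.67.
The 2:1 canvas is width-limited in 2457×2457, giving 2457.00 × 1228.50; scale factor 0.4308.
Applying the same ×0.4308: 2376.67 → 1023.75.

1024 px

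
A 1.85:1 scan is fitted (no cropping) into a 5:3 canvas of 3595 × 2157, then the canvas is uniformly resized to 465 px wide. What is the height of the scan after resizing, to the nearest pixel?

At 3595×2157 the scan is width-limited, so height = 3595 / 1.850 ≈ 1943.24 px.
Scaling 3595 → 465 is ×0.1293, so the height becomes 1943.24 × 0.1293 ≈ 251.35 px.

251 px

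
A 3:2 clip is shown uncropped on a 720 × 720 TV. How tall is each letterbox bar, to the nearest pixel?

120 px

Since 1.500 > 1.000, the clip is width-limited.
The clip is 720 × 2/3 ≈ 480.00 px tall.
Black = 720 − 480.00 = 240.00 px, or 120.00 per bar.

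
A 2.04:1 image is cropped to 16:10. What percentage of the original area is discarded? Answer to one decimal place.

21.6%

16:10 is narrower than 2.04:1, so the crop keeps the full height and trims the width.
(1.600)/(2.040) ≈ 0.784 of the area survives, leaving 21.57% discarded.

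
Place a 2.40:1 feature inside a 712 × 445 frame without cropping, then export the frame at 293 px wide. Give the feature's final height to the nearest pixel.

At 712×445 the feature is width-limited, so height = 712 / 2.400 ≈ 296.67 px.
Scaling 712 → 293 is ×0.4115, so the height becomes 296.67 × 0.4115 ≈ 122.08 px.

122 px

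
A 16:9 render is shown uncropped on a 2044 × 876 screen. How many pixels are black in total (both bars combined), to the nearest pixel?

426320 pixels

Since 1.778 < 2.333, the render is height-limited.
Content width = 876 × 16/9 ≈ 1557.3333 px.
Black = 2044 − 1557.3333 = 486.6667 px.
Bar area = 486.6667 × 876 ≈ 426320 px.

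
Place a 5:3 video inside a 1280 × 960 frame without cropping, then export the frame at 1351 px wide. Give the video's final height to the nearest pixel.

811 px

In the 1280×960 frame the video fills the width: height = 1280 × 3/5 ≈ 768.00 px.
The frame scales by 1351/1280 = 1.0555; 768.00 × 1.0555 ≈ 810.60 px.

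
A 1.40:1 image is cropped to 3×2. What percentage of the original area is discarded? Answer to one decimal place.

6.7%

The width stays; only height is cut (since 3×2 is wider than 1.40:1).
(1.400)/(1.500) ≈ 0.933 of the area survives, leaving 6.67% discarded.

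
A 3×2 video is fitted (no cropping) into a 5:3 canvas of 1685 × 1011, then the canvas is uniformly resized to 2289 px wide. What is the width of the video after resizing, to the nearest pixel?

At 1685×1011 the video is height-limited, so width = 1011 × 3/2 ≈ 1516.50 px.
The frame scales by 2289/1685 = 1.3585; 1516.50 × 1.3585 ≈ 2060.10 px.

2060 px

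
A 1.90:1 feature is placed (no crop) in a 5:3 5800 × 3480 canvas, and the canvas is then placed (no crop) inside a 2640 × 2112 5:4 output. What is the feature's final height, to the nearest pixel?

1389 px

First fit — 1.90:1 into 5800×3480 spans the width: 5800.00 × 3052.63.
The 5:3 canvas is width-limited in 2640×2112, giving 2640.00 × 1584.00; scale factor 0.4552.
So the feature's height is 3052.63 × 0.4552 ≈ 1389.47.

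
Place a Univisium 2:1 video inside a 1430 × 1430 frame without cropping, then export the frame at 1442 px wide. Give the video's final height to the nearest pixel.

Fitted into 1430×1430, the video spans the width; its height is 1430 × 1/2 ≈ 715.00 px.
Resizing to 1442 px wide multiplies everything by 1.0084: 715.00 → 721.00 px.

721 px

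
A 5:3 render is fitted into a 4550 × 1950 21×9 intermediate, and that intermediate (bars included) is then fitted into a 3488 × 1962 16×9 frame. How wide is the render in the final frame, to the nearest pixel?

Inside the 4550×1950 canvas the render is height-limited at 3250.00 × 1950.00.
21×9 in 3488×1962: fills the width, so the intermediate becomes 3488.00 × 1494.86 — a scale of ×0.7666.
So the render's width is 3250.00 × 0.7666 ≈ 2491.43.

2491 px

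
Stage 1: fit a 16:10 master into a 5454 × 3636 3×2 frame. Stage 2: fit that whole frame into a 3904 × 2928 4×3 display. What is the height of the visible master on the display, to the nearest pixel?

Inside the 5454×3636 canvas the master is width-limited at 5454.00 × 3408.75.
3×2 in 3904×2928: fills the width, so the intermediate becomes 3904.00 × 2602.67 — a scale of ×0.7158.
So the master's height is 3408.75 × 0.7158 ≈ 2440.00.

2440 px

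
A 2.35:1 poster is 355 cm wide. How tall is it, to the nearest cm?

151 cm

Height = 355 / 2.350 = 151.06.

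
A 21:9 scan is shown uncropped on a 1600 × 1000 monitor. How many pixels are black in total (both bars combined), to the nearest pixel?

Since 2.333 > 1.600, the scan is width-limited.
Content height = 1600 × 9/21 ≈ 685.7143 px.
Black = 1000 − 685.7143 = 314.2857 px.
Bar area = 314.2857 × 1600 ≈ 502857 px.

502857 pixels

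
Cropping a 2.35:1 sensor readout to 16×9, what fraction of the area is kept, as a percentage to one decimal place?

Going from 2.35:1 to 16×9 means cutting width while keeping height.
(1.778)/(2.350) ≈ 0.757 of the area survives.

75.7%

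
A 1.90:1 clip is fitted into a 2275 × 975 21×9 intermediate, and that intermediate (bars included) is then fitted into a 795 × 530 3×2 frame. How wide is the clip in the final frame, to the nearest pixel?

647 px

Inside the 2275×975 canvas the clip is height-limited at 1852.50 × 975.00.
The 21×9 canvas is width-limited in 795×530, giving 795.00 × 340.71; scale factor 0.3495.
So the clip's width is 1852.50 × 0.3495 ≈ 647.36.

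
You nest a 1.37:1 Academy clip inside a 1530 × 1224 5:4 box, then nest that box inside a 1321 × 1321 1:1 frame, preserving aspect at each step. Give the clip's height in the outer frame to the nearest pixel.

964 px

Inside the 1530×1224 canvas the clip is width-limited at 1530.00 × 1116.79.
Second fit — the 5:4 canvas into 1321×1321 spans the width: 1321.00 × 1056.80 (×0.8634 from 1530×1224).
The clip scales with it: height 1116.79 × 0.8634 ≈ 964.23.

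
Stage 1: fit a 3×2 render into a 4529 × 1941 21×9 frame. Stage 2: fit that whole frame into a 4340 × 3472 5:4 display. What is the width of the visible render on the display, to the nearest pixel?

2790 px

First fit — 3×2 into 4529×1941 spans the height: 2911.50 × 1941.00.
21×9 in 4340×3472: fills the width, so the intermediate becomes 4340.00 × 1860.00 — a scale of ×0.9583.
So the render's width is 2911.50 × 0.9583 ≈ 2790.00.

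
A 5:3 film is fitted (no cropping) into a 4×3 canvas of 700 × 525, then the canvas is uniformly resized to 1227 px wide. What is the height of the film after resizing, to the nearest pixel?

In the 700×525 frame the film fills the width: height = 700 × 3/5 ≈ 420.00 px.
Scaling 700 → 1227 is ×1.7529, so the height becomes 420.00 × 1.7529 ≈ 736.20 px.

736 px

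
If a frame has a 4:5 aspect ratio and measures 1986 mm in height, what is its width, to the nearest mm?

1589 mm

Width = 1986·4/5 = 1588.80.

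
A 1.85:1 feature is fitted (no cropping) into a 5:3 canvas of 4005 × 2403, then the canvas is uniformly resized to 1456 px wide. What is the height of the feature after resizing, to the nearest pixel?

At 4005×2403 the feature is width-limited, so height = 4005 / 1.850 ≈ 2164.86 px.
Scaling 4005 → 1456 is ×0.3635, so the height becomes 2164.86 × 0.3635 ≈ 787.03 px.

787 px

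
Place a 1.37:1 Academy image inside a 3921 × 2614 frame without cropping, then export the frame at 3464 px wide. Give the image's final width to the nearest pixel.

Fitted into 3921×2614, the image spans the height; its width is 2614 × 1.370 ≈ 3581.18 px.
Scaling 3921 → 3464 is ×0.8834, so the width becomes 3581.18 × 0.8834 ≈ 3163.79 px.

3164 px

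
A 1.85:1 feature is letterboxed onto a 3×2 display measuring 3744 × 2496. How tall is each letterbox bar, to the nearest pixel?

236 px

1.85:1 (1.850) > 3×2 (1.500), so the feature fills the width.
Content height = 3744 / 1.850 ≈ 2023.78 px.
Black = 2496 − 2023.78 = 472.22 px, or 236.11 per bar.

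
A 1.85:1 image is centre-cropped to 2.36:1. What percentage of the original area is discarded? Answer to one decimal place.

The width stays; only height is cut (since 2.36:1 is wider than 1.85:1).
Area ratio = (1.850)/(2.360) = 78.39%; the remaining 21.61% is cropped out.

21.6%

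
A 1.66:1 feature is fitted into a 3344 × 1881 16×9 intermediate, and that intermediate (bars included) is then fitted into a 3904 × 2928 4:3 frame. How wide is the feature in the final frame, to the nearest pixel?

3645 px

Inside the 3344×1881 canvas the feature is height-limited at 3122.46 × 1881.00.
16×9 in 3904×2928: fills the width, so the intermediate becomes 3904.00 × 2196.00 — a scale of ×1.1675.
Applying the same ×1.1675: 3122.46 → 3645.36.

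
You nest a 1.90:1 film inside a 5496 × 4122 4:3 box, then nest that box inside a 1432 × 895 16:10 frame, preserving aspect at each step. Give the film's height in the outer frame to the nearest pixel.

628 px

First fit — 1.90:1 into 5496×4122 spans the width: 5496.00 × 2892.63.
Second fit — the 4:3 canvas into 1432×895 spans the height: 1193.33 × 895.00 (×0.2171 from 5496×4122).
Applying the same ×0.2171: 2892.63 → 628.07.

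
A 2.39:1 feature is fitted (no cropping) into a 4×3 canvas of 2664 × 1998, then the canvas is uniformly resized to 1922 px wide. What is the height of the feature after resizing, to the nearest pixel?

804 px

In the 2664×1998 frame the feature fills the width: height = 2664 / 2.390 ≈ 1114.64 px.
Resizing to 1922 px wide multiplies everything by 0.7215: 1114.64 → 804.18 px.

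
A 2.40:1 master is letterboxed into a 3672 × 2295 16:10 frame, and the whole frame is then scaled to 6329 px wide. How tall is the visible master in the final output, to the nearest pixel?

In the 3672×2295 frame the master fills the width: height = 3672 / 2.400 ≈ 1530.00 px.
Resizing to 6329 px wide multiplies everything by 1.7236: 1530.00 → 2637.08 px.

2637 px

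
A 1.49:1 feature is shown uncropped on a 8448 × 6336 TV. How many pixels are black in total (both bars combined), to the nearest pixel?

1.49:1 (1.490) > 4:3 (1.333), so the feature fills the width.
Content height = 8448 / 1.490 ≈ 5669.7987 px.
Leftover height: 6336 − 5669.7987 = 666.2013 px.
That's 666.2013 × 8448 ≈ 5628069 black pixels.

5628069 pixels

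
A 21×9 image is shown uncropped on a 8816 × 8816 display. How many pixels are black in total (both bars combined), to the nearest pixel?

44412489 pixels

21×9 is wider than 1:1, so it spans the full width.
Content height = 8816 × 9/21 ≈ 3778.2857 px.
Black = 8816 − 3778.2857 = 5037.7143 px.
Across the 8816-px span: 5037.7143 × 8816 ≈ 44412489 px.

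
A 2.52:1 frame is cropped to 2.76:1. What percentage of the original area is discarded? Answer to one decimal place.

2.76:1 is wider than 2.52:1, so the crop keeps the full width and trims the height.
Fraction kept = (2.520)/(2.760) ≈ 91.30%, so 8.70% is lost.

8.7%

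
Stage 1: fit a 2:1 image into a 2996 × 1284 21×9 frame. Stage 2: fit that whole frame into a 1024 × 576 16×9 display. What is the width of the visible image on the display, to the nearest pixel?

2:1 in 2996×1284: fills the height, so the image is 2568.00 × 1284.00.
The 21×9 canvas is width-limited in 1024×576, giving 1024.00 × 438.86; scale factor 0.3418.
The image scales with it: width 2568.00 × 0.3418 ≈ 877.71.

878 px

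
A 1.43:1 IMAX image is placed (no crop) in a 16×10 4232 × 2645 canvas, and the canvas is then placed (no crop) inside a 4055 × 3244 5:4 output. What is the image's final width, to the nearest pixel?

1.43:1 IMAX in 4232×2645: fills the height, so the image is 3782.35 × 2645.00.
16×10 in 4055×3244: fills the width, so the intermediate becomes 4055.00 × 2534.38 — a scale of ×0.9582.
The image scales with it: width 3782.35 × 0.9582 ≈ 3624.16.

3624 px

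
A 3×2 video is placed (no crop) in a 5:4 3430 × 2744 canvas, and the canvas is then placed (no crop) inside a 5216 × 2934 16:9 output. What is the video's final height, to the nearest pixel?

2445 px

Inside the 3430×2744 canvas the video is width-limited at 3430.00 × 2286.67.
The 5:4 canvas is height-limited in 5216×2934, giving 3667.50 × 2934.00; scale factor 1.0692.
Applying the same ×1.0692: 2286.67 → 2445.00.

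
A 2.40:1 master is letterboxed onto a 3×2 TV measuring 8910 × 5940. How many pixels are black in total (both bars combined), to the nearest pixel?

2.40:1 is wider than 3×2, so it spans the full width.
The master is 8910 / 2.400 ≈ 3712.5000 px tall.
Black = 5940 − 3712.5000 = 2227.5000 px.
Bar area = 2227.5000 × 8910 ≈ 19847025 px.

19847025 pixels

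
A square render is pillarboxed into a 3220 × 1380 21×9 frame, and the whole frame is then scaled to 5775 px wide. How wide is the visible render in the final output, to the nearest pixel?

Fitted into 3220×1380, the render spans the height; its width is 1380 × 1/1 ≈ 1380.00 px.
Resizing to 5775 px wide multiplies everything by 1.7935: 1380.00 → 2475.00 px.

2475 px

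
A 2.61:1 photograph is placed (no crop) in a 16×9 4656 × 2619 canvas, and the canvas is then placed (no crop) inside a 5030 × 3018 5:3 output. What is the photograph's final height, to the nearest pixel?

First fit — 2.61:1 into 4656×2619 spans the width: 4656.00 × 1783.91.
Second fit — the 16×9 canvas into 5030×3018 spans the width: 5030.00 × 2829.38 (×1.0803 from 4656×2619).
So the photograph's height is 1783.91 × 1.0803 ≈ 1927.20.

1927 px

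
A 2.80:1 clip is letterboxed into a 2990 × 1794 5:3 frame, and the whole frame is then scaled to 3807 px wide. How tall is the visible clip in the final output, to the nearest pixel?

At 2990×1794 the clip is width-limited, so height = 2990 / 2.800 ≈ 1067.86 px.
The frame scales by 3807/2990 = 1.2732; 1067.86 × 1.2732 ≈ 1359.64 px.

1360 px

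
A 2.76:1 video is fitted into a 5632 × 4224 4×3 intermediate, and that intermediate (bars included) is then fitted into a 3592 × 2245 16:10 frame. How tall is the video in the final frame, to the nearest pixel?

1085 px

First fit — 2.76:1 into 5632×4224 spans the width: 5632.00 × 2040.58.
4×3 in 3592×2245: fills the height, so the intermediate becomes 2993.33 × 2245.00 — a scale of ×0.5315.
So the video's height is 2040.58 × 0.5315 ≈ 1084.54.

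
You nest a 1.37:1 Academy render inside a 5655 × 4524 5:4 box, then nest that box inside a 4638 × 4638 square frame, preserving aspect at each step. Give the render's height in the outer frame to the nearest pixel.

First fit — 1.37:1 Academy into 5655×4524 spans the width: 5655.00 × 4127.74.
The 5:4 canvas is width-limited in 4638×4638, giving 4638.00 × 3710.40; scale factor 0.8202.
Applying the same ×0.8202: 4127.74 → 3385.40.

3385 px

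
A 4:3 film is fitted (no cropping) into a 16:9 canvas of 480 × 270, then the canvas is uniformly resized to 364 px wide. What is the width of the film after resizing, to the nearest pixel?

273 px

In the 480×270 frame the film fills the height: width = 270 × 4/3 ≈ 360.00 px.
Scaling 480 → 364 is ×0.7583, so the width becomes 360.00 × 0.7583 ≈ 273.00 px.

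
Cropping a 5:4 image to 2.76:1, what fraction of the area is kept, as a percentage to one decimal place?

The width stays; only height is cut (since 2.76:1 is wider than 5:4).
Area ratio = (1.250)/(2.760) = 45.29% retained.

45.3%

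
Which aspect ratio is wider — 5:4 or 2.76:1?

2.76:1

5:4 = 1.25 and 2.76; 2.76 > 1.25.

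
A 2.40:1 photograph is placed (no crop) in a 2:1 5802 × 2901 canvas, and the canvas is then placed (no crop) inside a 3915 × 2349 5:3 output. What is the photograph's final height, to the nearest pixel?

2.40:1 in 5802×2901: fills the width, so the photograph is 5802.00 × 2417.50.
2:1 in 3915×2349: fills the width, so the intermediate becomes 3915.00 × 1957.50 — a scale of ×0.6748.
Applying the same ×0.6748: 2417.50 → 1631.25.

1631 px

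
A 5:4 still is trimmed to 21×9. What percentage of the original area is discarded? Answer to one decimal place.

Going from 5:4 to 21×9 means cutting height while keeping width.
Area ratio = (1.250)/(2.333) = 53.57%; the remaining 46.43% is cropped out.

46.4%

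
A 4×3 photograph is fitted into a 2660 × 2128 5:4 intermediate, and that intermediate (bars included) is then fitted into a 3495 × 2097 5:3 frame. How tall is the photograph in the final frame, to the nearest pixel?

First fit — 4×3 into 2660×2128 spans the width: 2660.00 × 1995.00.
The 5:4 canvas is height-limited in 3495×2097, giving 2621.25 × 2097.00; scale factor 0.9854.
The photograph scales with it: height 1995.00 × 0.9854 ≈ 1965.94.

1966 px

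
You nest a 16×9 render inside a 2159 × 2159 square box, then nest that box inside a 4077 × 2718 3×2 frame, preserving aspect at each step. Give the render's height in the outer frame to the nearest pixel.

1529 px

First fit — 16×9 into 2159×2159 spans the width: 2159.00 × 1214.44.
Second fit — the square canvas into 4077×2718 spans the height: 2718.00 × 2718.00 (×1.2589 from 2159×2159).
So the render's height is 1214.44 × 1.2589 ≈ 1528.88.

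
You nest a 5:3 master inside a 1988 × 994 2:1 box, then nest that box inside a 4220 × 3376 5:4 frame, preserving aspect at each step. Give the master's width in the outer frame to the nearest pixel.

5:3 in 1988×994: fills the height, so the master is 1656.67 × 994.00.
Second fit — the 2:1 canvas into 4220×3376 spans the width: 4220.00 × 2110.00 (×2.1227 from 1988×994).
The master scales with it: width 1656.67 × 2.1227 ≈ 3516.67.

3517 px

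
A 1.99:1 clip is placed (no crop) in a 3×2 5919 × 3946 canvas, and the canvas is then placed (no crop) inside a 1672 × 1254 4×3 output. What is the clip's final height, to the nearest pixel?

First fit — 1.99:1 into 5919×3946 spans the width: 5919.00 × 2974.37.
3×2 in 1672×1254: fills the width, so the intermediate becomes 1672.00 × 1114.67 — a scale of ×0.2825.
The clip scales with it: height 2974.37 × 0.2825 ≈ 840.20.

840 px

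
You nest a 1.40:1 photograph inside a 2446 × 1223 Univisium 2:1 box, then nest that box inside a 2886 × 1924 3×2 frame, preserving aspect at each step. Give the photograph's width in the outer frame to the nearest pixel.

Inside the 2446×1223 canvas the photograph is height-limited at 1712.20 × 1223.00.
Second fit — the Univisium 2:1 canvas into 2886×1924 spans the width: 2886.00 × 1443.00 (×1.1799 from 2446×1223).
The photograph scales with it: width 1712.20 × 1.1799 ≈ 2020.20.

2020 px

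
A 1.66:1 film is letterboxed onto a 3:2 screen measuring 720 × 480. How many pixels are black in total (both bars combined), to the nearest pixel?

33311 pixels

1.66:1 (1.660) > 3:2 (1.500), so the film fills the width.
That makes the image 433.7349 px tall (720 / 1.660).
Leftover height: 480 − 433.7349 = 46.2651 px.
Bar area = 46.2651 × 720 ≈ 33311 px.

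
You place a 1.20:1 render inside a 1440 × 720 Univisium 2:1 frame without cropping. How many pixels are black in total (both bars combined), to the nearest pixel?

414720 pixels

1.20:1 is narrower than Univisium 2:1, so it spans the full height.
Content width = 720 × 1.200 ≈ 864.0000 px.
Black = 1440 − 864.0000 = 576.0000 px.
Across the 720-px span: 576.0000 × 720 ≈ 414720 px.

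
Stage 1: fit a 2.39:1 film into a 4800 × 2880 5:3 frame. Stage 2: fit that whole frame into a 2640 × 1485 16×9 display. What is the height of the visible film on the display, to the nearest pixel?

1036 px

Inside the 4800×2880 canvas the film is width-limited at 4800.00 × 2008.37.
5:3 in 2640×1485: fills the height, so the intermediate becomes 2475.00 × 1485.00 — a scale of ×0.5156.
The film scales with it: height 2008.37 × 0.5156 ≈ 1035.56.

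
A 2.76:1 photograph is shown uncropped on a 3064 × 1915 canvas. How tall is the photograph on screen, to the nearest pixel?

1110 px

2.76:1 is wider than 16:10, so it spans the full width.
The photograph is 3064 / 2.760 ≈ 1110.14 px tall.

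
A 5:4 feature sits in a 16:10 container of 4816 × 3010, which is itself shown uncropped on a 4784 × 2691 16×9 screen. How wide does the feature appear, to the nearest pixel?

5:4 in 4816×3010: fills the height, so the feature is 3762.50 × 3010.00.
16:10 in 4784×2691: fills the height, so the intermediate becomes 4305.60 × 2691.00 — a scale of ×0.8940.
So the feature's width is 3762.50 × 0.8940 ≈ 3363.75.

3364 px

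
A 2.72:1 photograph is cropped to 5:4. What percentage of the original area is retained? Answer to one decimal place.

The height stays; only width is cut (since 5:4 is narrower than 2.72:1).
Area ratio = (1.250)/(2.720) = 45.96% retained.

46.0%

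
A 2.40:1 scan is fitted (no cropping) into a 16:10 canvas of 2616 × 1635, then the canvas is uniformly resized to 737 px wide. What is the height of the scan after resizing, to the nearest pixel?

Fitted into 2616×1635, the scan spans the width; its height is 2616 / 2.400 ≈ 1090.00 px.
Scaling 2616 → 737 is ×0.2817, so the height becomes 1090.00 × 0.2817 ≈ 307.08 px.

307 px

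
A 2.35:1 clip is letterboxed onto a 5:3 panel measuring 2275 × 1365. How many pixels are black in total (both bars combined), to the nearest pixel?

2.35:1 is wider than 5:3, so it spans the full width.
Content height = 2275 / 2.350 ≈ 968.0851 px.
Leftover height: 1365 − 968.0851 = 396.9149 px.
Bar area = 396.9149 × 2275 ≈ 902981 px.

902981 pixels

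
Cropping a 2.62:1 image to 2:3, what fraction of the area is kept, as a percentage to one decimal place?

25.4%

Going from 2.62:1 to 2:3 means cutting width while keeping height.
(0.667)/(2.620) ≈ 0.254 of the area survives.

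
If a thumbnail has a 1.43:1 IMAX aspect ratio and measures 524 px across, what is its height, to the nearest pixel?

366 px

Height = 524 / 1.430 = 366.43.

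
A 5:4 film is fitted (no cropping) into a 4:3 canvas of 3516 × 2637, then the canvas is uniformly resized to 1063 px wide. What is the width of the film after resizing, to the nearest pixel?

In the 3516×2637 frame the film fills the height: width = 2637 × 5/4 ≈ 3296.25 px.
Resizing to 1063 px wide multiplies everything by 0.3023: 3296.25 → 996.56 px.

997 px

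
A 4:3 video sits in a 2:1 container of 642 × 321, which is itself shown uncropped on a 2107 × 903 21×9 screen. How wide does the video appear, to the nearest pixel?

1204 px

Inside the 642×321 canvas the video is height-limited at 428.00 × 321.00.
Second fit — the 2:1 canvas into 2107×903 spans the height: 1806.00 × 903.00 (×2.8131 from 642×321).
Applying the same ×2.8131: 428.00 → 1204.00.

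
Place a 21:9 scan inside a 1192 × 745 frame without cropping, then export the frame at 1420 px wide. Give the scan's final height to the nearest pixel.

609 px

In the 1192×745 frame the scan fills the width: height = 1192 × 9/21 ≈ 510.86 px.
Scaling 1192 → 1420 is ×1.1913, so the height becomes 510.86 × 1.1913 ≈ 608.57 px.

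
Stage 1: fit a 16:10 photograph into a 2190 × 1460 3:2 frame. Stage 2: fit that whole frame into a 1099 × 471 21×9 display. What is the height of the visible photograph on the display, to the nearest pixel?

First fit — 16:10 into 2190×1460 spans the width: 2190.00 × 1368.75.
The 3:2 canvas is height-limited in 1099×471, giving 706.50 × 471.00; scale factor 0.3226.
Applying the same ×0.3226: 1368.75 → 441.56.

442 px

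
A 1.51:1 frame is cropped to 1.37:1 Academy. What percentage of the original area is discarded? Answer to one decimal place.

9.3%

The height stays; only width is cut (since 1.37:1 Academy is narrower than 1.51:1).
(1.370)/(1.510) ≈ 0.907 of the area survives, leaving 9.27% discarded.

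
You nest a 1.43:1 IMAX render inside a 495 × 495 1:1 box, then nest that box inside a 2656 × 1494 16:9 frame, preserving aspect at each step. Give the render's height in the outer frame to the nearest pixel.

1045 px

1.43:1 IMAX in 495×495: fills the width, so the render is 495.00 × 346.15.
Second fit — the 1:1 canvas into 2656×1494 spans the height: 1494.00 × 1494.00 (×3.0182 from 495×495).
Applying the same ×3.0182: 346.15 → 1044.76.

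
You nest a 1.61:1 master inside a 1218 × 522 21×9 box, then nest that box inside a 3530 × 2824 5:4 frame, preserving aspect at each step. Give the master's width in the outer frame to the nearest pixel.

2436 px

1.61:1 in 1218×522: fills the height, so the master is 840.42 × 522.00.
Second fit — the 21×9 canvas into 3530×2824 spans the width: 3530.00 × 1512.86 (×2.8982 from 1218×522).
The master scales with it: width 840.42 × 2.8982 ≈ 2435.70.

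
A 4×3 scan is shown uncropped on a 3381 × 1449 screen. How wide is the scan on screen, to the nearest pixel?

1932 px

Since 1.333 < 2.333, the scan is height-limited.
That makes the image 1932.00 px wide (1449 × 4/3).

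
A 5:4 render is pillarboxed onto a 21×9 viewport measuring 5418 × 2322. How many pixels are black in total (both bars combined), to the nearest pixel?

5840991 pixels

Since 1.250 < 2.333, the render is height-limited.
The render is 2322 × 5/4 ≈ 2902.5000 px wide.
Black = 5418 − 2902.5000 = 2515.5000 px.
That's 2515.5000 × 2322 ≈ 5840991 black pixels.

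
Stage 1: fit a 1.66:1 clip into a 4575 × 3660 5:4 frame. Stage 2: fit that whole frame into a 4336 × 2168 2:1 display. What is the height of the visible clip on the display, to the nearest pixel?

1633 px

1.66:1 in 4575×3660: fills the width, so the clip is 4575.00 × 2756.02.
5:4 in 4336×2168: fills the height, so the intermediate becomes 2710.00 × 2168.00 — a scale of ×0.5923.
The clip scales with it: height 2756.02 × 0.5923 ≈ 1632.53.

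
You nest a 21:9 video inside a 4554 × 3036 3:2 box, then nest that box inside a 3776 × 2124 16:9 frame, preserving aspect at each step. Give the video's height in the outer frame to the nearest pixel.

Inside the 4554×3036 canvas the video is width-limited at 4554.00 × 1951.71.
The 3:2 canvas is height-limited in 3776×2124, giving 3186.00 × 2124.00; scale factor 0.6996.
Applying the same ×0.6996: 1951.71 → 1365.43.

1365 px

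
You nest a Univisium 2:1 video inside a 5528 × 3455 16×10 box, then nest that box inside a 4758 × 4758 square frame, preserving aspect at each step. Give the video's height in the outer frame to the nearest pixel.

2379 px

Univisium 2:1 in 5528×3455: fills the width, so the video is 5528.00 × 2764.00.
The 16×10 canvas is width-limited in 4758×4758, giving 4758.00 × 2973.75; scale factor 0.8607.
The video scales with it: height 2764.00 × 0.8607 ≈ 2379.00.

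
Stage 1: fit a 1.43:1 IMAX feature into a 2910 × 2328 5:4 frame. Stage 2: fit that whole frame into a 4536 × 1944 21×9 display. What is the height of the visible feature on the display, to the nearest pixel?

Inside the 2910×2328 canvas the feature is width-limited at 2910.00 × 2034.97.
The 5:4 canvas is height-limited in 4536×1944, giving 2430.00 × 1944.00; scale factor 0.8351.
Applying the same ×0.8351: 2034.97 → 1699.30.

1699 px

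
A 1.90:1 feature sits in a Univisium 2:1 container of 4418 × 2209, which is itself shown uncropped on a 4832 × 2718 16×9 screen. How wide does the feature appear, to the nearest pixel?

4590 px

1.90:1 in 4418×2209: fills the height, so the feature is 4197.10 × 2209.00.
Second fit — the Univisium 2:1 canvas into 4832×2718 spans the width: 4832.00 × 2416.00 (×1.0937 from 4418×2209).
Applying the same ×1.0937: 4197.10 → 4590.40.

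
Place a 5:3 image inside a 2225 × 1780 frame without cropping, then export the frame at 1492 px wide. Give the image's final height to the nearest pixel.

895 px

At 2225×1780 the image is width-limited, so height = 2225 × 3/5 ≈ 1335.00 px.
Resizing to 1492 px wide multiplies everything by 0.6706: 1335.00 → 895.20 px.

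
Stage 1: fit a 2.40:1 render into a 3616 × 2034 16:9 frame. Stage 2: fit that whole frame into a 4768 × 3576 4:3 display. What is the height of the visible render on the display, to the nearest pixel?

1987 px

2.40:1 in 3616×2034: fills the width, so the render is 3616.00 × 1506.67.
Second fit — the 16:9 canvas into 4768×3576 spans the width: 4768.00 × 2682.00 (×1.3186 from 3616×2034).
The render scales with it: height 1506.67 × 1.3186 ≈ 1986.67.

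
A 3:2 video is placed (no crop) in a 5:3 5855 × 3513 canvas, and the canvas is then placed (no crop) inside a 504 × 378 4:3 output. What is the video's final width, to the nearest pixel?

454 px

First fit — 3:2 into 5855×3513 spans the height: 5269.50 × 3513.00.
5:3 in 504×378: fills the width, so the intermediate becomes 504.00 × 302.40 — a scale of ×0.0861.
So the video's width is 5269.50 × 0.0861 ≈ 453.60.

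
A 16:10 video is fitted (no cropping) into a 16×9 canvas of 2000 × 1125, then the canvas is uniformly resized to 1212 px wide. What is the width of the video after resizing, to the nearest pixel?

At 2000×1125 the video is height-limited, so width = 1125 × 16/10 ≈ 1800.00 px.
Resizing to 1212 px wide multiplies everything by 0.6060: 1800.00 → 1090.80 px.

1091 px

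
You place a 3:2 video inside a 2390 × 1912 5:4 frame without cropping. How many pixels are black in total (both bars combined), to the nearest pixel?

Since 1.500 > 1.250, the video is width-limited.
That makes the image 1593.3333 px tall (2390 × 2/3).
1912 − 1593.3333 = 318.6667 px of bars.
That's 318.6667 × 2390 ≈ 761613 black pixels.

761613 pixels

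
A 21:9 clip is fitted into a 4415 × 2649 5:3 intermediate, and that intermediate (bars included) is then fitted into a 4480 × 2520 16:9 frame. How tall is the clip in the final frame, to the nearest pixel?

21:9 in 4415×2649: fills the width, so the clip is 4415.00 × 1892.14.
Second fit — the 5:3 canvas into 4480×2520 spans the height: 4200.00 × 2520.00 (×0.9513 from 4415×2649).
The clip scales with it: height 1892.14 × 0.9513 ≈ 1800.00.

1800 px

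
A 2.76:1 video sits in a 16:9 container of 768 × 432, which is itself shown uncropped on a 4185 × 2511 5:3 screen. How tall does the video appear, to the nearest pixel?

1516 px

2.76:1 in 768×432: fills the width, so the video is 768.00 × 278.26.
Second fit — the 16:9 canvas into 4185×2511 spans the width: 4185.00 × 2354.06 (×5.4492 from 768×432).
So the video's height is 278.26 × 5.4492 ≈ 1516.30.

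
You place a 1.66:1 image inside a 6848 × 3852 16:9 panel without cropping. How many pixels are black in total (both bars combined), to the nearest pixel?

1747575 pixels

1.66:1 (1.660) < 16:9 (1.778), so the image fills the height.
That makes the image 6394.3200 px wide (3852 × 1.660).
Leftover width: 6848 − 6394.3200 = 453.6800 px.
Across the 3852-px span: 453.6800 × 3852 ≈ 1747575 px.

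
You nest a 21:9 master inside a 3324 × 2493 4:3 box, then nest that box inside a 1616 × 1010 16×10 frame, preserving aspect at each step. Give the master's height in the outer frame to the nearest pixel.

First fit — 21:9 into 3324×2493 spans the width: 3324.00 × 1424.57.
The 4:3 canvas is height-limited in 1616×1010, giving 1346.67 × 1010.00; scale factor 0.4051.
The master scales with it: height 1424.57 × 0.4051 ≈ 577.14.

577 px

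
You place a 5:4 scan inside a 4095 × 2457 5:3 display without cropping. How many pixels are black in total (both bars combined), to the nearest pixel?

2515354 pixels

Since 1.250 < 1.667, the scan is height-limited.
Content width = 2457 × 5/4 ≈ 3071.2500 px.
4095 − 3071.2500 = 1023.7500 px of bars.
Across the 2457-px span: 1023.7500 × 2457 ≈ 2515354 px.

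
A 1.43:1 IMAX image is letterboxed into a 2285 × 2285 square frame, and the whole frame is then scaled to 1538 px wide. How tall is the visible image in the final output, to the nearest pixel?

1076 px

At 2285×2285 the image is width-limited, so height = 2285 / 1.430 ≈ 1597.90 px.
Scaling 2285 → 1538 is ×0.6731, so the height becomes 1597.90 × 0.6731 ≈ 1075.52 px.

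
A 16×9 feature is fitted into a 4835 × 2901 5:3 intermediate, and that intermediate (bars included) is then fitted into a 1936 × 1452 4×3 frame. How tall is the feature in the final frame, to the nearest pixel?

First fit — 16×9 into 4835×2901 spans the width: 4835.00 × 2719.69.
5:3 in 1936×1452: fills the width, so the intermediate becomes 1936.00 × 1161.60 — a scale of ×0.4004.
Applying the same ×0.4004: 2719.69 → 1089.00.

1089 px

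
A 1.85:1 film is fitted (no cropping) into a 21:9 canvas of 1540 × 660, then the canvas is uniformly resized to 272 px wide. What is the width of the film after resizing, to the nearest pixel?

Fitted into 1540×660, the film spans the height; its width is 660 × 1.850 ≈ 1221.00 px.
Resizing to 272 px wide multiplies everything by 0.1766: 1221.00 → 215.66 px.

216 px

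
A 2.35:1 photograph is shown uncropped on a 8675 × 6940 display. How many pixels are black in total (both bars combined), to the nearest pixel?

28180830 pixels

2.35:1 is wider than 5:4, so it spans the full width.
Content height = 8675 / 2.350 ≈ 3691.4894 px.
Leftover height: 6940 − 3691.4894 = 3248.5106 px.
Bar area = 3248.5106 × 8675 ≈ 28180830 px.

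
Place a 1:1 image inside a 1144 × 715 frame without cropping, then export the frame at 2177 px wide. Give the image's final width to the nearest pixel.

At 1144×715 the image is height-limited, so width = 715 × 1/1 ≈ 715.00 px.
Resizing to 2177 px wide multiplies everything by 1.9030: 715.00 → 1360.62 px.

1361 px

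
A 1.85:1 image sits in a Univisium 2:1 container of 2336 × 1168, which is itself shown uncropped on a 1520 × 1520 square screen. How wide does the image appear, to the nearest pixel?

1406 px

Inside the 2336×1168 canvas the image is height-limited at 2160.80 × 1168.00.
Second fit — the Univisium 2:1 canvas into 1520×1520 spans the width: 1520.00 × 760.00 (×0.6507 from 2336×1168).
Applying the same ×0.6507: 2160.80 → 1406.00.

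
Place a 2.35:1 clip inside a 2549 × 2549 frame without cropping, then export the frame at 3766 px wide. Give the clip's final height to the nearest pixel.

In the 2549×2549 frame the clip fills the width: height = 2549 / 2.350 ≈ 1084.68 px.
Scaling 2549 → 3766 is ×1.4774, so the height becomes 1084.68 × 1.4774 ≈ 1602.55 px.

1603 px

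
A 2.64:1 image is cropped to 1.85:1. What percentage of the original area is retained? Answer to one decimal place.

1.85:1 is narrower than 2.64:1, so the crop keeps the full height and trims the width.
Fraction kept = (1.850)/(2.640) ≈ 70.08%.

70.1%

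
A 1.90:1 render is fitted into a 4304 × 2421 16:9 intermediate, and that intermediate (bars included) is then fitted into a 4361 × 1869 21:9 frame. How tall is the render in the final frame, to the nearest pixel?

1749 px

1.90:1 in 4304×2421: fills the width, so the render is 4304.00 × 2265.26.
Second fit — the 16:9 canvas into 4361×1869 spans the height: 3322.67 × 1869.00 (×0.7720 from 4304×2421).
Applying the same ×0.7720: 2265.26 → 1748.77.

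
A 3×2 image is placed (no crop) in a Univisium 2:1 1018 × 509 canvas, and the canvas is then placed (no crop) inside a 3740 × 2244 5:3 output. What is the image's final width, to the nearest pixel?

Inside the 1018×509 canvas the image is height-limited at 763.50 × 509.00.
Second fit — the Univisium 2:1 canvas into 3740×2244 spans the width: 3740.00 × 1870.00 (×3.6739 from 1018×509).
So the image's width is 763.50 × 3.6739 ≈ 2805.00.

2805 px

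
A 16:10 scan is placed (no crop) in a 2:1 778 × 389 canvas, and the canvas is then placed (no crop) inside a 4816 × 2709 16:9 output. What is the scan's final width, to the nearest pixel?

3853 px

16:10 in 778×389: fills the height, so the scan is 622.40 × 389.00.
Second fit — the 2:1 canvas into 4816×2709 spans the width: 4816.00 × 2408.00 (×6.1902 from 778×389).
Applying the same ×6.1902: 622.40 → 3852.80.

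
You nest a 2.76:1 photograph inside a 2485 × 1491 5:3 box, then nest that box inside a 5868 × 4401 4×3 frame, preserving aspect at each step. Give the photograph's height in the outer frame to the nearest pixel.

2126 px

Inside the 2485×1491 canvas the photograph is width-limited at 2485.00 × 900.36.
5:3 in 5868×4401: fills the width, so the intermediate becomes 5868.00 × 3520.80 — a scale of ×2.3614.
So the photograph's height is 900.36 × 2.3614 ≈ 2126.09.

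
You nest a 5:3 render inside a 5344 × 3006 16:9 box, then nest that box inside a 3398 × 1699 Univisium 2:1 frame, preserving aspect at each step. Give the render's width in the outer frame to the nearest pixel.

2832 px

First fit — 5:3 into 5344×3006 spans the height: 5010.00 × 3006.00.
The 16:9 canvas is height-limited in 3398×1699, giving 3020.44 × 1699.00; scale factor 0.5652.
Applying the same ×0.5652: 5010.00 → 2831.67.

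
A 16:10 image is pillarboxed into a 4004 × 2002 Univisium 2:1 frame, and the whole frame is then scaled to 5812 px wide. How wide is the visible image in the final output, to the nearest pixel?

4650 px

In the 4004×2002 frame the image fills the height: width = 2002 × 16/10 ≈ 3203.20 px.
The frame scales by 5812/4004 = 1.4515; 3203.20 × 1.4515 ≈ 4649.60 px.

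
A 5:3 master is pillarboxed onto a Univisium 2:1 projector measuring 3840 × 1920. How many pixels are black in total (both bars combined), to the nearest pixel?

1228800 pixels

Since 1.667 < 2.000, the master is height-limited.
Content width = 1920 × 5/3 ≈ 3200.0000 px.
Leftover width: 3840 − 3200.0000 = 640.0000 px.
That's 640.0000 × 1920 ≈ 1228800 black pixels.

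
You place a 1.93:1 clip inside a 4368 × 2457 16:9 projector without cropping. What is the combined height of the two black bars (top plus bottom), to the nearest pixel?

1.93:1 is wider than 16:9, so it spans the full width.
That makes the image 2263.21 px tall (4368 / 1.930).
2457 − 2263.21 = 193.79 px of bars.

194 px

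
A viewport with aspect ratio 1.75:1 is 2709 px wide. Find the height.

At 1.75:1, 2709 / 1.750 ≈ 1548.

1548 px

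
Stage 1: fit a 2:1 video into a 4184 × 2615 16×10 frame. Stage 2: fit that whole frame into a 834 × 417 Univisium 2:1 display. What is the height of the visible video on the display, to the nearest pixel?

334 px

First fit — 2:1 into 4184×2615 spans the width: 4184.00 × 2092.00.
16×10 in 834×417: fills the height, so the intermediate becomes 667.20 × 417.00 — a scale of ×0.1595.
So the video's height is 2092.00 × 0.1595 ≈ 333.60.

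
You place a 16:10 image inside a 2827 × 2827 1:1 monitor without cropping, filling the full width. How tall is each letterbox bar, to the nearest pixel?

530 px

Content height = 2827 × 10/16 ≈ 1766.88 px.
2827 − 1766.88 = 1060.12 px of bars (530.06 each).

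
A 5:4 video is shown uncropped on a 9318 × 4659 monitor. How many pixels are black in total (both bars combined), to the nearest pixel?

16279711 pixels

Since 1.250 < 2.000, the video is height-limited.
That makes the image 5823.7500 px wide (4659 × 5/4).
9318 − 5823.7500 = 3494.2500 px of bars.
Bar area = 3494.2500 × 4659 ≈ 16279711 px.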